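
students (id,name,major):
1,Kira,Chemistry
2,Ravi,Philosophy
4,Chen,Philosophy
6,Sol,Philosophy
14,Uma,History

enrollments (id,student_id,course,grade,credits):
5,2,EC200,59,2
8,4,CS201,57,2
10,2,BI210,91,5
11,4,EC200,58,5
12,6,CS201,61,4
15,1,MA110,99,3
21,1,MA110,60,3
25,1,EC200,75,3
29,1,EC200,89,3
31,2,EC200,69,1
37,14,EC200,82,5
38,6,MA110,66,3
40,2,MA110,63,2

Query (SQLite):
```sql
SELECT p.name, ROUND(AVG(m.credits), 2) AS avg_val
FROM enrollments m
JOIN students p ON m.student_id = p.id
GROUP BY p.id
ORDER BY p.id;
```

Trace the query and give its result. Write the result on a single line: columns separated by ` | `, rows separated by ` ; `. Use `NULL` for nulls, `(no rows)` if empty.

Join each enrollments row to its students via student_id.
Group joined rows by students.id; compute ROUND(AVG(m.credits), 2) per group.
  1: ids {15, 21, 25, 29} → ROUND(AVG(m.credits), 2)=3
  2: ids {5, 10, 31, 40} → ROUND(AVG(m.credits), 2)=2.5
  4: ids {8, 11} → ROUND(AVG(m.credits), 2)=3.5
  6: ids {12, 38} → ROUND(AVG(m.credits), 2)=3.5
  14: ids {37} → ROUND(AVG(m.credits), 2)=5

Kira | 3 ; Ravi | 2.5 ; Chen | 3.5 ; Sol | 3.5 ; Uma | 5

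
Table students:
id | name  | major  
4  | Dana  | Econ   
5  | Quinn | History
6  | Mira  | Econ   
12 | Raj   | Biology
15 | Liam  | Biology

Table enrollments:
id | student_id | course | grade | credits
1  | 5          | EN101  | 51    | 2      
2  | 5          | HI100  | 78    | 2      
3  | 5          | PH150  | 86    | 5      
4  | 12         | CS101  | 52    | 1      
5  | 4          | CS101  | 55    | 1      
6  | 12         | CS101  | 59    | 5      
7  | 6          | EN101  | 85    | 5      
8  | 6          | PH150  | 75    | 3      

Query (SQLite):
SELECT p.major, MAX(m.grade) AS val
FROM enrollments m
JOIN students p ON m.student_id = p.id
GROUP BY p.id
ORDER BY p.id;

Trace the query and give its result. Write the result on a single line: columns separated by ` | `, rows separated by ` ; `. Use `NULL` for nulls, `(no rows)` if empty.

Econ | 55 ; History | 86 ; Econ | 85 ; Biology | 59

Join each enrollments row to its students via student_id.
Group joined rows by students.id; compute MAX(m.grade) per group.
  4: ids {5} → MAX(m.grade)=55
  5: ids {1, 2, 3} → MAX(m.grade)=86
  6: ids {7, 8} → MAX(m.grade)=85
  12: ids {4, 6} → MAX(m.grade)=59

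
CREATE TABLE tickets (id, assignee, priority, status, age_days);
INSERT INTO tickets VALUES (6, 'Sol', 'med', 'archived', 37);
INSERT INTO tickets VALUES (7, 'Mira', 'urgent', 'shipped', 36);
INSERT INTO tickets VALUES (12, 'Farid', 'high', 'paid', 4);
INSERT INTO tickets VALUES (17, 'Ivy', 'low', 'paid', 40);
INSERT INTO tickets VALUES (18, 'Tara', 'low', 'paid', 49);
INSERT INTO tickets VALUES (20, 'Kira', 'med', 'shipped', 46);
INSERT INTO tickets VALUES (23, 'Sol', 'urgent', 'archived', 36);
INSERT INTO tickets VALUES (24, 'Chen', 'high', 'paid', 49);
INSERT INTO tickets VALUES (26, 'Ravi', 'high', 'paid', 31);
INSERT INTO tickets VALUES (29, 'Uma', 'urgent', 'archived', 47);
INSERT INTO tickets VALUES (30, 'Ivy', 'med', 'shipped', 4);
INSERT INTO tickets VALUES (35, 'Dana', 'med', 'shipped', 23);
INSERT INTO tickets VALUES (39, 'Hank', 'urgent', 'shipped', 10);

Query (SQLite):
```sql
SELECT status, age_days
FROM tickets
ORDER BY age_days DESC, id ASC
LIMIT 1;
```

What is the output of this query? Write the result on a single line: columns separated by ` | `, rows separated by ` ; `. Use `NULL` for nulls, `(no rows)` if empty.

Sort by age_days desc, tiebreak id asc: (49, id=18), (49, id=24), (47, id=29), (46, id=20) …. Take first 1.

paid | 49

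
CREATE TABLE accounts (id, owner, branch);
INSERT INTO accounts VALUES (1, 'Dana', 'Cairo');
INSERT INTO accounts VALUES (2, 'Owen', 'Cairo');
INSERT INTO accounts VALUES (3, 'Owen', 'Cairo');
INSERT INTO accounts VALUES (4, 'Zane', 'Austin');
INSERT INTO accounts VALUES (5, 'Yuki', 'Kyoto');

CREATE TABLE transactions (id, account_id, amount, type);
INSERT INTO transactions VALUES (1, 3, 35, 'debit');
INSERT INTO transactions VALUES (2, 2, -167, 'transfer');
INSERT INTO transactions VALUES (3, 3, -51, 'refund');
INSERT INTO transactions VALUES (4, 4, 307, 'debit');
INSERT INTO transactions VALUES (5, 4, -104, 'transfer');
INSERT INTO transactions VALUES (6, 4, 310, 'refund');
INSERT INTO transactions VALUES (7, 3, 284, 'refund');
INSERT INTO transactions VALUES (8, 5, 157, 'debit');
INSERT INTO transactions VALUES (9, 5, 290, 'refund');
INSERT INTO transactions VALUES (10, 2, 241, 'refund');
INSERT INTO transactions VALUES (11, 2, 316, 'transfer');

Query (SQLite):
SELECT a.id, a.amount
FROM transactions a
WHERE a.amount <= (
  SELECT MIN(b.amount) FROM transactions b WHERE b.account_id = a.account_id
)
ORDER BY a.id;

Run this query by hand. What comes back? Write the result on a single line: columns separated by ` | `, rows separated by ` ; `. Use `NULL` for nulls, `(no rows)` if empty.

For each transactions row a, compute MIN(amount) over rows sharing a.account_id.
Keep row a if a.amount <= that per-group MIN.
  account_id=2: MIN(amount) = -167
  account_id=3: MIN(amount) = -51
  account_id=4: MIN(amount) = -104
  account_id=5: MIN(amount) = 157

2 | -167 ; 3 | -51 ; 5 | -104 ; 8 | 157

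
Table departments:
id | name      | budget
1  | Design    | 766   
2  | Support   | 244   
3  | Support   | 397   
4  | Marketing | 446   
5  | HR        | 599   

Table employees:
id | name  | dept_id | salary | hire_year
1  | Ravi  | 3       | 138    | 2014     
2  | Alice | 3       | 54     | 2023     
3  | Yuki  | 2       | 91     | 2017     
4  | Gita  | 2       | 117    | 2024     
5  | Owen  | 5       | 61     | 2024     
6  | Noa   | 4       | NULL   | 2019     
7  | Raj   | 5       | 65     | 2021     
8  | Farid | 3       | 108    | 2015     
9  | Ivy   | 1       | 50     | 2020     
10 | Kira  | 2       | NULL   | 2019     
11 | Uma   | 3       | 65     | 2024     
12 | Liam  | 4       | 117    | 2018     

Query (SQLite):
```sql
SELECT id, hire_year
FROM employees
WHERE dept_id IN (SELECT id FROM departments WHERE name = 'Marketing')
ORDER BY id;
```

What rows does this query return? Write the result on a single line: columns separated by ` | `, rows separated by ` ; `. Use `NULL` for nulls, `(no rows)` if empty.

Inner query: departments.id where name = 'Marketing'.
Outer: keep employees rows whose dept_id is in that set.
Inner query → {4}

6 | 2019 ; 12 | 2018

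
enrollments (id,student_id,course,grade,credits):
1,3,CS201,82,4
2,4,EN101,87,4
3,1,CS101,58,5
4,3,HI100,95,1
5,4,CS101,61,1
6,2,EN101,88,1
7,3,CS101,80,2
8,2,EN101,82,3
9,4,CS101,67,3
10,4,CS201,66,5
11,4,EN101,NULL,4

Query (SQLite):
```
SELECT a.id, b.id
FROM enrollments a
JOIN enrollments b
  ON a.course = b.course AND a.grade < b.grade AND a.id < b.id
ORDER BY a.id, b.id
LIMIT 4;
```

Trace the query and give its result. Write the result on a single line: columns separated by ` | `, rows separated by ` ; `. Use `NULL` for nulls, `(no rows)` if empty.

Pairs (a,b) with same course, a.grade < b.grade, a.id < b.id.
course groups: CS101:{3,5,7,9} CS201:{1,10} EN101:{2,6,8,11} HI100:{4}
Ordered by (a.id, b.id); first 4.

2 | 6 ; 3 | 5 ; 3 | 7 ; 3 | 9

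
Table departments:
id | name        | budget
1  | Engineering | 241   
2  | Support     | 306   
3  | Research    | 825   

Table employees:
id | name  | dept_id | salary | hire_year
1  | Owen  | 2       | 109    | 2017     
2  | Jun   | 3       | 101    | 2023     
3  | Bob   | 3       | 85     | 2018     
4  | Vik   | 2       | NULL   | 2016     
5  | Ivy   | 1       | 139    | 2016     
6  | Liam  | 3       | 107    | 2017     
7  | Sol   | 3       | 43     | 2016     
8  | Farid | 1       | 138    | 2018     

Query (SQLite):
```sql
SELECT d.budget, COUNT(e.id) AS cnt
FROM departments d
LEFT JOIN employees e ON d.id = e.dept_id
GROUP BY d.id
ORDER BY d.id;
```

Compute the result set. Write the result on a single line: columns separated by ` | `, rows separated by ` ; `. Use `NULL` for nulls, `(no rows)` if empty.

241 | 2 ; 306 | 2 ; 825 | 4

LEFT JOIN keeps every departments row; unmatched ones get NULL for employees columns.
Group by departments.id and compute COUNT(e.id). COUNT(col) of an all-NULL group is 0.
  1: ids {5, 8} → COUNT(e.id)=2
  2: ids {1, 4} → COUNT(e.id)=2
  3: ids {2, 3, 6, 7} → COUNT(e.id)=4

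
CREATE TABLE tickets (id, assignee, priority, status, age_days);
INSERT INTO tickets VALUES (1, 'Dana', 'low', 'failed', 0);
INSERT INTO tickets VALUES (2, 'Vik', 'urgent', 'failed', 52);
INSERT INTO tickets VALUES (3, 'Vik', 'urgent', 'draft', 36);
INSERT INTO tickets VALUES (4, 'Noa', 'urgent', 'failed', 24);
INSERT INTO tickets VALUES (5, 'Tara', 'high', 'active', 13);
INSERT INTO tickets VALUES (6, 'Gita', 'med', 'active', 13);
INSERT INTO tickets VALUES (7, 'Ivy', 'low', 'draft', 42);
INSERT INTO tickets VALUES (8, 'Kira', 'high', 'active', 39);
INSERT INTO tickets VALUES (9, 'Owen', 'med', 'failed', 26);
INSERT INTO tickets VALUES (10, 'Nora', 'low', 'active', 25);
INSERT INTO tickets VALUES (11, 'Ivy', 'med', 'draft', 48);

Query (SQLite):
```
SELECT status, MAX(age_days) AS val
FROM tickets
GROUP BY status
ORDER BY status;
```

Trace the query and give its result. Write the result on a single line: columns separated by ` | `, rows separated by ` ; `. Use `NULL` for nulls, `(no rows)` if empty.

active | 39 ; draft | 48 ; failed | 52

Partition tickets by status; compute MAX(age_days) within each group.
  active: ids {5, 6, 8, 10} → MAX(age_days)=39
  draft: ids {3, 7, 11} → MAX(age_days)=48
  failed: ids {1, 2, 4, 9} → MAX(age_days)=52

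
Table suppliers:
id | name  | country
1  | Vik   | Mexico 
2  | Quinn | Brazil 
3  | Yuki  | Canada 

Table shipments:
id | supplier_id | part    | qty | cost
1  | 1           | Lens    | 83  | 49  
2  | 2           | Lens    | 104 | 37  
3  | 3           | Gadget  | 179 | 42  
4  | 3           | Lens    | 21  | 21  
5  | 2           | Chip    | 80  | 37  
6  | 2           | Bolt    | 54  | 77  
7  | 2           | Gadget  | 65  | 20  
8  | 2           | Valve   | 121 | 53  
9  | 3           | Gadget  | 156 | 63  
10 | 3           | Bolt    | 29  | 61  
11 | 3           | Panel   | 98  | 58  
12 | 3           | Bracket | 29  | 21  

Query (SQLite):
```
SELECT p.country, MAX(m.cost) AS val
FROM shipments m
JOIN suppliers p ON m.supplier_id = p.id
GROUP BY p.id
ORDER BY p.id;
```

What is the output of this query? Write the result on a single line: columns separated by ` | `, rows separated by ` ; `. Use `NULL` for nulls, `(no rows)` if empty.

Mexico | 49 ; Brazil | 77 ; Canada | 63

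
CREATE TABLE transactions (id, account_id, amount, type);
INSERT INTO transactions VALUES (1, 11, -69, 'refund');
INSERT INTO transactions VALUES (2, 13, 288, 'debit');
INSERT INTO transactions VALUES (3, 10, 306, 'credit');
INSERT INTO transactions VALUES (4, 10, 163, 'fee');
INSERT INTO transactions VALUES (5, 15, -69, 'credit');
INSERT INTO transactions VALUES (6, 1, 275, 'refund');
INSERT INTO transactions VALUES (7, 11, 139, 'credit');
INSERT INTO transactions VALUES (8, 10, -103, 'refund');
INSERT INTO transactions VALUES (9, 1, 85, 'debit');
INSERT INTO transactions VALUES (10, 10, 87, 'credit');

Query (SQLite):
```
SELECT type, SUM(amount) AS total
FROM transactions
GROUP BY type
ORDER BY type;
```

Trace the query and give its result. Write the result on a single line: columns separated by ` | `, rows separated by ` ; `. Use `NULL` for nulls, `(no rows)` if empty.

credit | 463 ; debit | 373 ; fee | 163 ; refund | 103

Partition transactions by type; compute SUM(amount) within each group.
  credit: ids {3, 5, 7, 10} → SUM(amount)=463
  debit: ids {2, 9} → SUM(amount)=373
  fee: ids {4} → SUM(amount)=163
  refund: ids {1, 6, 8} → SUM(amount)=103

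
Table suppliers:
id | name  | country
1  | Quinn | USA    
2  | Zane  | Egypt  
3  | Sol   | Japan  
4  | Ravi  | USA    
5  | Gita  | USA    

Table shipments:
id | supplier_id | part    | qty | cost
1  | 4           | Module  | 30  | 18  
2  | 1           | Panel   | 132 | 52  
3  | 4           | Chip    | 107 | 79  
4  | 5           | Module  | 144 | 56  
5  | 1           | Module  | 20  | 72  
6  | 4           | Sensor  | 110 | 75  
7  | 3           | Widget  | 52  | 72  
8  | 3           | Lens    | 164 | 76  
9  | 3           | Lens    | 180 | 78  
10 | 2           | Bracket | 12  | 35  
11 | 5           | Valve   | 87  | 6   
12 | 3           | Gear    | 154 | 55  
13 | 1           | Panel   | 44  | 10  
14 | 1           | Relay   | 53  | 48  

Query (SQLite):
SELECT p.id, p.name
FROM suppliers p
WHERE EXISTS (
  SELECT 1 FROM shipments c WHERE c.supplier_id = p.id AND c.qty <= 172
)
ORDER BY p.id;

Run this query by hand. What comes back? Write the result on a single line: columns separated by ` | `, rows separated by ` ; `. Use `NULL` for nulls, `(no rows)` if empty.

1 | Quinn ; 2 | Zane ; 3 | Sol ; 4 | Ravi ; 5 | Gita

For each suppliers row, check whether any shipments with matching supplier_id has qty <= 172.
Keep rows where that is true.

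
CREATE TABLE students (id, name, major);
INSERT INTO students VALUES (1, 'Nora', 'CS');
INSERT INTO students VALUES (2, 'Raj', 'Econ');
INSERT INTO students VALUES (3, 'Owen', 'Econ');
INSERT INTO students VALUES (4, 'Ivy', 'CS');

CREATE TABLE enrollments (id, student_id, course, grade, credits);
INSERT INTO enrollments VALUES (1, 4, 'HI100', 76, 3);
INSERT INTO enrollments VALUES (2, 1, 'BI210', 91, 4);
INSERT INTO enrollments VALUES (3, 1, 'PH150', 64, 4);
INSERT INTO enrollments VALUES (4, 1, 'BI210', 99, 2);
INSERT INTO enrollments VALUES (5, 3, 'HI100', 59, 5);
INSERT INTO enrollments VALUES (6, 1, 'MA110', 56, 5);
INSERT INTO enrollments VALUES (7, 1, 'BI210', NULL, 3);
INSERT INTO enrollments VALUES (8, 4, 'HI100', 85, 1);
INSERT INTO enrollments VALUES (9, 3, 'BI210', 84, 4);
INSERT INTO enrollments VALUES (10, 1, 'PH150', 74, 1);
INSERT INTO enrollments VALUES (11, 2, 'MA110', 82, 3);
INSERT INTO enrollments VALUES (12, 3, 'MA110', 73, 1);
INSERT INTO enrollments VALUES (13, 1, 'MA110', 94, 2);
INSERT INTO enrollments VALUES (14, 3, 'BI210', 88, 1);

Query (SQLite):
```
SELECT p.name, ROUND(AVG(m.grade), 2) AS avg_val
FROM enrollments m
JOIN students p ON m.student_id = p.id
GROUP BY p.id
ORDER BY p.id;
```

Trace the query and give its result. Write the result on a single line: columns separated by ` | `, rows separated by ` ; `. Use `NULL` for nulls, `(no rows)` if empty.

Nora | 79.67 ; Raj | 82 ; Owen | 76 ; Ivy | 80.5

Join each enrollments row to its students via student_id.
Group joined rows by students.id; compute ROUND(AVG(m.grade), 2) per group.
  1: ids {2, 3, 4, 6, 7, 10, 13} → ROUND(AVG(m.grade), 2)=79.67
  2: ids {11} → ROUND(AVG(m.grade), 2)=82
  3: ids {5, 9, 12, 14} → ROUND(AVG(m.grade), 2)=76
  4: ids {1, 8} → ROUND(AVG(m.grade), 2)=80.5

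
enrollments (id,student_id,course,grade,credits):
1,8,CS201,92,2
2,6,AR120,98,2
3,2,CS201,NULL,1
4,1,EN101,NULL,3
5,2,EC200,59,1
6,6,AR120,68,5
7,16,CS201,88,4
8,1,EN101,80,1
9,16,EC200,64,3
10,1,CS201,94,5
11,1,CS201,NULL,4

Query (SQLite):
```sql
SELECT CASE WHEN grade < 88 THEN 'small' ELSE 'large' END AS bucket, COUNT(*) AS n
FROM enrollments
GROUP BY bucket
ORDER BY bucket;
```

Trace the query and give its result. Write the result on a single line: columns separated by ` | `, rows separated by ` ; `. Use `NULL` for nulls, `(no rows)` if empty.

large | 7 ; small | 4

Bucket rows by grade < 88 → 'small' else 'large'; count each bucket.
NULL < 88 is unknown, so NULL grade falls into ELSE → 'large'.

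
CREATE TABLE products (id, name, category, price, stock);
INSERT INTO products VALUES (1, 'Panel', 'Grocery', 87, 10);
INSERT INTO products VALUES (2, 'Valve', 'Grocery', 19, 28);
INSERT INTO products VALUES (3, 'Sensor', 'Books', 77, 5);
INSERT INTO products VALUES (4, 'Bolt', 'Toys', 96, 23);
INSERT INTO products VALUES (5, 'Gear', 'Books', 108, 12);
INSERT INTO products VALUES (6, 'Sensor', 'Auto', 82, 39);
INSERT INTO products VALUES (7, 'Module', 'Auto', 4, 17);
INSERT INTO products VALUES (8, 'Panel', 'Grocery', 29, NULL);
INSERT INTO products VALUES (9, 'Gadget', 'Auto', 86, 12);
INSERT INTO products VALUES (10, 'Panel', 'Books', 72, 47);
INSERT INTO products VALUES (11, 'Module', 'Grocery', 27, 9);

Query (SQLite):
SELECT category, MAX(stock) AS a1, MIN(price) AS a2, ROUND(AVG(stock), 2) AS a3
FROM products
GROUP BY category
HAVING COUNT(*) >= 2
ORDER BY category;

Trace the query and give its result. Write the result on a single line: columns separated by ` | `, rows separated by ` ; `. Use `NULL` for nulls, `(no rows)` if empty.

Group products by category.
Per group compute: MAX(stock), MIN(price), ROUND(AVG(stock), 2).
HAVING: drop groups with fewer than 2 rows.
  Auto: ids {6, 7, 9} → MAX(stock)=39, MIN(price)=4, ROUND(AVG(stock), 2)=22.67
  Books: ids {3, 5, 10} → MAX(stock)=47, MIN(price)=72, ROUND(AVG(stock), 2)=21.33
  Grocery: ids {1, 2, 8, 11} → MAX(stock)=28, MIN(price)=19, ROUND(AVG(stock), 2)=15.67
  Toys: ids {4} → MAX(stock)=23, MIN(price)=96, ROUND(AVG(stock), 2)=23

Auto | 39 | 4 | 22.67 ; Books | 47 | 72 | 21.33 ; Grocery | 28 | 19 | 15.67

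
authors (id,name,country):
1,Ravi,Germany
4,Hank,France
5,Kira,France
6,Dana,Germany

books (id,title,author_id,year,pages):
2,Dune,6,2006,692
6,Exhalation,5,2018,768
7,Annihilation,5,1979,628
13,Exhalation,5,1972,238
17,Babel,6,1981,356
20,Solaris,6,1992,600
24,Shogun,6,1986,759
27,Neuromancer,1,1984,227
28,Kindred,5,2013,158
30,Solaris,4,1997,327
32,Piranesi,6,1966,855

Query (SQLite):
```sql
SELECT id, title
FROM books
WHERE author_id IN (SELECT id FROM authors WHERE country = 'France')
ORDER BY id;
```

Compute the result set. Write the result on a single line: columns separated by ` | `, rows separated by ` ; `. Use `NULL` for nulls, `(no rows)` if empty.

Inner query: authors.id where country = 'France'.
Outer: keep books rows whose author_id is in that set.
Inner query → {4, 5}

6 | Exhalation ; 7 | Annihilation ; 13 | Exhalation ; 28 | Kindred ; 30 | Solaris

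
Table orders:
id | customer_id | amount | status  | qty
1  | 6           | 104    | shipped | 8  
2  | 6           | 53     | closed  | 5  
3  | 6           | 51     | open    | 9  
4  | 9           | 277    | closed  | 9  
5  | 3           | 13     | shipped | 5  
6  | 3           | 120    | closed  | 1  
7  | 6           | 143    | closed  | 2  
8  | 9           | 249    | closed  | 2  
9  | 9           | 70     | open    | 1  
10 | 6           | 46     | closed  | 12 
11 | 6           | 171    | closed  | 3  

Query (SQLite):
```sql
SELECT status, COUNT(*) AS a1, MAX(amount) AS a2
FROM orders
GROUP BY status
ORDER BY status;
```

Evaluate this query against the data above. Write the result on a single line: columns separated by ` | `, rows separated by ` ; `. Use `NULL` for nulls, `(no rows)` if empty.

Group orders by status.
Per group compute: COUNT(*), MAX(amount).
  closed: ids {2, 4, 6, 7, 8, 10, 11} → COUNT(*)=7, MAX(amount)=277
  open: ids {3, 9} → COUNT(*)=2, MAX(amount)=70
  shipped: ids {1, 5} → COUNT(*)=2, MAX(amount)=104

closed | 7 | 277 ; open | 2 | 70 ; shipped | 2 | 104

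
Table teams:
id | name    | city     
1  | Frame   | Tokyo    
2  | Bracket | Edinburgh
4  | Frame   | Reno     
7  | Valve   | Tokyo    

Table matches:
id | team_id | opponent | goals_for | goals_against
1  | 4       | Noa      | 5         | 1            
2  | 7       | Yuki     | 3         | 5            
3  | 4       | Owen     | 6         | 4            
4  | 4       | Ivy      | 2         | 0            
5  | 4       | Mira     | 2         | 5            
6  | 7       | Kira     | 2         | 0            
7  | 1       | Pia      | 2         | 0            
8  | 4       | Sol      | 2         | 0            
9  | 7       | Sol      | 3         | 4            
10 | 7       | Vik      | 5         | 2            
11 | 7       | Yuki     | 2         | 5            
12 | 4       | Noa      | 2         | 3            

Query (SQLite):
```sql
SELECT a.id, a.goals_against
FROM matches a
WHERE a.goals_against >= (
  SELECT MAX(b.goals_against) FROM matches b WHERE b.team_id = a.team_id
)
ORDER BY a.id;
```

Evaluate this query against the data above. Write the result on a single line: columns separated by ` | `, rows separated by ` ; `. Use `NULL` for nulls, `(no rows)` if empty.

2 | 5 ; 5 | 5 ; 7 | 0 ; 11 | 5

For each matches row a, compute MAX(goals_against) over rows sharing a.team_id.
Keep row a if a.goals_against >= that per-group MAX.
  team_id=1: MAX(goals_against) = 0
  team_id=4: MAX(goals_against) = 5
  team_id=7: MAX(goals_against) = 5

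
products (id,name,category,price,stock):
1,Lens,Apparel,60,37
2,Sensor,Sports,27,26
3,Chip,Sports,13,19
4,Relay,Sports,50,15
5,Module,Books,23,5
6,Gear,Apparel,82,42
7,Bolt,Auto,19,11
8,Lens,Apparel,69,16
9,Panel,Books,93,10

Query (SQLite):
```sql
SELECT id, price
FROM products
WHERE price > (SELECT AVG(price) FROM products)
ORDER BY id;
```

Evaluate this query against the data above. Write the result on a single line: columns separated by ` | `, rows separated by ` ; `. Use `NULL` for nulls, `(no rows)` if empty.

1 | 60 ; 4 | 50 ; 6 | 82 ; 8 | 69 ; 9 | 93

Scalar subquery: AVG(price) over all products rows = 48.444444 (≈; comparison uses full precision).
Keep rows where price > that value.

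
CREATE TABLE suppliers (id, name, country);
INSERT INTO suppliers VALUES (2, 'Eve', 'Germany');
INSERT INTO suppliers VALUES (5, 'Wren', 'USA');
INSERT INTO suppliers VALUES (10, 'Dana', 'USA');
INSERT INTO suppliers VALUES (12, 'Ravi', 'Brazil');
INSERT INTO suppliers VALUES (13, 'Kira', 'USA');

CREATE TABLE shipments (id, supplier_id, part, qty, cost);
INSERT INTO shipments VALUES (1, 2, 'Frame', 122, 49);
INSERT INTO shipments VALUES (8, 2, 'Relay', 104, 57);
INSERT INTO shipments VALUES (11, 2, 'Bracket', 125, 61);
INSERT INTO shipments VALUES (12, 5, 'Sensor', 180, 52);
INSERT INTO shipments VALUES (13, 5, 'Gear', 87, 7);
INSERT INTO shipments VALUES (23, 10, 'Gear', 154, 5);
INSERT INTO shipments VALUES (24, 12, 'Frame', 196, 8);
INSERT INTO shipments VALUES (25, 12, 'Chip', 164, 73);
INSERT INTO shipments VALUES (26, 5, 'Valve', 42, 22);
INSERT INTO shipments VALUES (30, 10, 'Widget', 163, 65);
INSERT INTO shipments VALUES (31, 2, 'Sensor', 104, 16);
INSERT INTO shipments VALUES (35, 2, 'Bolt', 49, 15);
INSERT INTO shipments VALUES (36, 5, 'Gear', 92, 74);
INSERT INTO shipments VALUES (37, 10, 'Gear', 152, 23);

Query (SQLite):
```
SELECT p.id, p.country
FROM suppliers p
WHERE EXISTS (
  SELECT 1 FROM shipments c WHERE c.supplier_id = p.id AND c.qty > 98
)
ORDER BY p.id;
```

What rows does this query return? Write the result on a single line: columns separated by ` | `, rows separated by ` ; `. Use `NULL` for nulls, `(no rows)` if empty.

2 | Germany ; 5 | USA ; 10 | USA ; 12 | Brazil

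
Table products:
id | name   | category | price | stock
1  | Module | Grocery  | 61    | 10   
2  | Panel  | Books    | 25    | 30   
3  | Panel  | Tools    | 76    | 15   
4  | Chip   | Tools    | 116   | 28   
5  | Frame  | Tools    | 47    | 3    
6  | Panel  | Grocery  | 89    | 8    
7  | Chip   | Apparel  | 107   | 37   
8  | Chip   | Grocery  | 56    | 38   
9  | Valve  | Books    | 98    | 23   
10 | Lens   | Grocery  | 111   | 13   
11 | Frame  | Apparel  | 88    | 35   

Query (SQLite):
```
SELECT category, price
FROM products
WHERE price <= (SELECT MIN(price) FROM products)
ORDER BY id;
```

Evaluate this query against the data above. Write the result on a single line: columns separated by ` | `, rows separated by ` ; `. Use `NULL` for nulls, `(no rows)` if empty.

Books | 25

Scalar subquery: MIN(price) over all products rows = 25.
Keep rows where price <= that value.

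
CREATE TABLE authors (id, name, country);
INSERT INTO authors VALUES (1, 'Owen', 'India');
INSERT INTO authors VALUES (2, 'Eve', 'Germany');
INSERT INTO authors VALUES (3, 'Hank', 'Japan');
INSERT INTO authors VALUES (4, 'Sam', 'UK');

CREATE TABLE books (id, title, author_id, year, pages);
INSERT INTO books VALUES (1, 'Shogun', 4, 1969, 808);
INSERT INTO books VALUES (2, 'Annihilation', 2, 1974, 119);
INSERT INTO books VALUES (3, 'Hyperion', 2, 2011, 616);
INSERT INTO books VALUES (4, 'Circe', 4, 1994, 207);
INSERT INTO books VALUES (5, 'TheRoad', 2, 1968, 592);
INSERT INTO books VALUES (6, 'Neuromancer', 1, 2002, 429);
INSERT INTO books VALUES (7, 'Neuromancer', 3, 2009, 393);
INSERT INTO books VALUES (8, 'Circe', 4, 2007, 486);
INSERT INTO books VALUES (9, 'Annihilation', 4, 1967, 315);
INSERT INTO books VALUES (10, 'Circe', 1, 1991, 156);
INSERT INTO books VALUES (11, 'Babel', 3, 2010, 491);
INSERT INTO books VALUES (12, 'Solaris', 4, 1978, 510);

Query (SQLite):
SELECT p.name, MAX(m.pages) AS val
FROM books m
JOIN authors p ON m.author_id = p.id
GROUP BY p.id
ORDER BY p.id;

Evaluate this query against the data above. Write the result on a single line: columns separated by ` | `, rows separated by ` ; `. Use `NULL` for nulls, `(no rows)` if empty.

Join each books row to its authors via author_id.
Group joined rows by authors.id; compute MAX(m.pages) per group.
  1: ids {6, 10} → MAX(m.pages)=429
  2: ids {2, 3, 5} → MAX(m.pages)=616
  3: ids {7, 11} → MAX(m.pages)=491
  4: ids {1, 4, 8, 9, 12} → MAX(m.pages)=808

Owen | 429 ; Eve | 616 ; Hank | 491 ; Sam | 808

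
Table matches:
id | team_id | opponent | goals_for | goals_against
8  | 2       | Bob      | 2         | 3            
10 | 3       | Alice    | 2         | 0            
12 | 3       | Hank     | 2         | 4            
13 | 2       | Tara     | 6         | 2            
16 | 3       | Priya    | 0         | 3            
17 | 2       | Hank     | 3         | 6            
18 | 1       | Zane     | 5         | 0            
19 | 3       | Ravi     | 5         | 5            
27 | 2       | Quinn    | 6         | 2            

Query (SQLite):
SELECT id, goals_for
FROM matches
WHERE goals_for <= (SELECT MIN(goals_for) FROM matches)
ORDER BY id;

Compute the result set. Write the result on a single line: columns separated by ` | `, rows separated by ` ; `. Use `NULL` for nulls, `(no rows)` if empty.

Scalar subquery: MIN(goals_for) over all matches rows = 0.
Keep rows where goals_for <= that value.

16 | 0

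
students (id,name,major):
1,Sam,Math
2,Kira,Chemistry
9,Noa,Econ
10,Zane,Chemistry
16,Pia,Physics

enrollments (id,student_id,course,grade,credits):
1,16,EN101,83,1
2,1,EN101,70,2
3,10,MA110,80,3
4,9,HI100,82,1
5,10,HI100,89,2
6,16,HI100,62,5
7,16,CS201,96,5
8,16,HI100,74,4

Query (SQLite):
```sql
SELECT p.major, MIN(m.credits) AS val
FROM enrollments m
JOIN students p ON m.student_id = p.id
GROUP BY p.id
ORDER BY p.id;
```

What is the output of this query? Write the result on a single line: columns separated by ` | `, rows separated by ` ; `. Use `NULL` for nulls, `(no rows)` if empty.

Join each enrollments row to its students via student_id.
Group joined rows by students.id; compute MIN(m.credits) per group.
  1: ids {2} → MIN(m.credits)=2
  9: ids {4} → MIN(m.credits)=1
  10: ids {3, 5} → MIN(m.credits)=2
  16: ids {1, 6, 7, 8} → MIN(m.credits)=1

Math | 2 ; Econ | 1 ; Chemistry | 2 ; Physics | 1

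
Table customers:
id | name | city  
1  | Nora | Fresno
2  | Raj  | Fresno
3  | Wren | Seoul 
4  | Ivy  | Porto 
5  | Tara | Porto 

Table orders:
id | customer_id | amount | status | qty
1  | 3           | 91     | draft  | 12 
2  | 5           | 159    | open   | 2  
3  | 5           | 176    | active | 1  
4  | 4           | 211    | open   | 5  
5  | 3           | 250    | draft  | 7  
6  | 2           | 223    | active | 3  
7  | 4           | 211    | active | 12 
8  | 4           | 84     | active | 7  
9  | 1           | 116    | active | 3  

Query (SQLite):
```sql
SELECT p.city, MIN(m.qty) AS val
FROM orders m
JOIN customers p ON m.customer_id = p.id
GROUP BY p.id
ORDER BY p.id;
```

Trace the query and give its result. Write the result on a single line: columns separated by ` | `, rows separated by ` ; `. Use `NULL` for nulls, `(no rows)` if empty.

Join each orders row to its customers via customer_id.
Group joined rows by customers.id; compute MIN(m.qty) per group.
  1: ids {9} → MIN(m.qty)=3
  2: ids {6} → MIN(m.qty)=3
  3: ids {1, 5} → MIN(m.qty)=7
  4: ids {4, 7, 8} → MIN(m.qty)=5
  5: ids {2, 3} → MIN(m.qty)=1

Fresno | 3 ; Fresno | 3 ; Seoul | 7 ; Porto | 5 ; Porto | 1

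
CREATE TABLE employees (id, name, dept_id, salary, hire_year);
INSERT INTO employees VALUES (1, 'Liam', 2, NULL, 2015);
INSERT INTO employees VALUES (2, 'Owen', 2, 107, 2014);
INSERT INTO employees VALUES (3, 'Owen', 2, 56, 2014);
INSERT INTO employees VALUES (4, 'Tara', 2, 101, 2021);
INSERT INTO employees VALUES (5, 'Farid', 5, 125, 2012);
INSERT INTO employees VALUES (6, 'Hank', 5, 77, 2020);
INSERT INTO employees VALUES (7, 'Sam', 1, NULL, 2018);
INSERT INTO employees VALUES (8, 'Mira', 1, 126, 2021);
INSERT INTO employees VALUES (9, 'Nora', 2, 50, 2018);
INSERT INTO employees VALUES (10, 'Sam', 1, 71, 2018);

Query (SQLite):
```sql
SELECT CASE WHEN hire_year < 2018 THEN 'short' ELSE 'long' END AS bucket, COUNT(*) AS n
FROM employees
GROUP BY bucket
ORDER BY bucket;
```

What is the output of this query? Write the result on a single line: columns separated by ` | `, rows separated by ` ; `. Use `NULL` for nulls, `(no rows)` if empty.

Bucket rows by hire_year < 2018 → 'short' else 'long'; count each bucket.

long | 6 ; short | 4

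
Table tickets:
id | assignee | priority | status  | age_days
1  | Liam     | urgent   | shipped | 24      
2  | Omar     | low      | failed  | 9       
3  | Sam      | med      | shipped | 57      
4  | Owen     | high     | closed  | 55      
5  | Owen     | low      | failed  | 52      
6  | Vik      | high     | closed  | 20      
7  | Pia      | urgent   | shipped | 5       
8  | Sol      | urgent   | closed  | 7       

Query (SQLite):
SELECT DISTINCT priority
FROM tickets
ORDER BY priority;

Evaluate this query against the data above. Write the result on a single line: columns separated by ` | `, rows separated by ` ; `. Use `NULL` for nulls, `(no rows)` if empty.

high ; low ; med ; urgent

Collect distinct priority values from tickets.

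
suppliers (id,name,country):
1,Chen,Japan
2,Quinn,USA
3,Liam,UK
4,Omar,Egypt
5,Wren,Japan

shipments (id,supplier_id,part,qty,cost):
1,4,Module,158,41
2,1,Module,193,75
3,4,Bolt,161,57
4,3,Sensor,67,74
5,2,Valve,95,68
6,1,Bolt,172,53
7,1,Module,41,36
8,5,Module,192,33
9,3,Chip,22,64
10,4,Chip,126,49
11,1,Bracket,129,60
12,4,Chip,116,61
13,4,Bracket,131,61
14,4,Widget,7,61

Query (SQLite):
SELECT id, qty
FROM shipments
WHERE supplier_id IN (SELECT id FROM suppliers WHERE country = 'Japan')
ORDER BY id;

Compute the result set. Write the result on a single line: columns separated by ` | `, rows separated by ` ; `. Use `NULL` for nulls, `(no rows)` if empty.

2 | 193 ; 6 | 172 ; 7 | 41 ; 8 | 192 ; 11 | 129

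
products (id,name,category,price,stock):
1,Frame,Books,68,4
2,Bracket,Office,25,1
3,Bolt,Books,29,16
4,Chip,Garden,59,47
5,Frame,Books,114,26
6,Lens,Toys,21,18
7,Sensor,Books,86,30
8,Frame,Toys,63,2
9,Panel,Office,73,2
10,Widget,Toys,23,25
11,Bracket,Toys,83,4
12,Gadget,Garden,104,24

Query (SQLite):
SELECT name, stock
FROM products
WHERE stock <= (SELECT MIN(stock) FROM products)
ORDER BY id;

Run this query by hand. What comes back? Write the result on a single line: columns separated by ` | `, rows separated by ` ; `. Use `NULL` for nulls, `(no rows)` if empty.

Scalar subquery: MIN(stock) over all products rows = 1.
Keep rows where stock <= that value.

Bracket | 1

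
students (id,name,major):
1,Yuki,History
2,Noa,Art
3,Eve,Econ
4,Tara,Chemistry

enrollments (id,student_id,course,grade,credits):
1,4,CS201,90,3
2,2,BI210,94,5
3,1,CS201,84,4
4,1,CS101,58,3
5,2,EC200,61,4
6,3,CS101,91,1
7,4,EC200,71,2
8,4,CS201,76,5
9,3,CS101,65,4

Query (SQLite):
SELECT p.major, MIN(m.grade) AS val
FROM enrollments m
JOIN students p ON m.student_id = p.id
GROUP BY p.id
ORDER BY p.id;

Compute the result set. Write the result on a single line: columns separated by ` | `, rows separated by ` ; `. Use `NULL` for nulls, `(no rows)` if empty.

History | 58 ; Art | 61 ; Econ | 65 ; Chemistry | 71

Join each enrollments row to its students via student_id.
Group joined rows by students.id; compute MIN(m.grade) per group.
  1: ids {3, 4} → MIN(m.grade)=58
  2: ids {2, 5} → MIN(m.grade)=61
  3: ids {6, 9} → MIN(m.grade)=65
  4: ids {1, 7, 8} → MIN(m.grade)=71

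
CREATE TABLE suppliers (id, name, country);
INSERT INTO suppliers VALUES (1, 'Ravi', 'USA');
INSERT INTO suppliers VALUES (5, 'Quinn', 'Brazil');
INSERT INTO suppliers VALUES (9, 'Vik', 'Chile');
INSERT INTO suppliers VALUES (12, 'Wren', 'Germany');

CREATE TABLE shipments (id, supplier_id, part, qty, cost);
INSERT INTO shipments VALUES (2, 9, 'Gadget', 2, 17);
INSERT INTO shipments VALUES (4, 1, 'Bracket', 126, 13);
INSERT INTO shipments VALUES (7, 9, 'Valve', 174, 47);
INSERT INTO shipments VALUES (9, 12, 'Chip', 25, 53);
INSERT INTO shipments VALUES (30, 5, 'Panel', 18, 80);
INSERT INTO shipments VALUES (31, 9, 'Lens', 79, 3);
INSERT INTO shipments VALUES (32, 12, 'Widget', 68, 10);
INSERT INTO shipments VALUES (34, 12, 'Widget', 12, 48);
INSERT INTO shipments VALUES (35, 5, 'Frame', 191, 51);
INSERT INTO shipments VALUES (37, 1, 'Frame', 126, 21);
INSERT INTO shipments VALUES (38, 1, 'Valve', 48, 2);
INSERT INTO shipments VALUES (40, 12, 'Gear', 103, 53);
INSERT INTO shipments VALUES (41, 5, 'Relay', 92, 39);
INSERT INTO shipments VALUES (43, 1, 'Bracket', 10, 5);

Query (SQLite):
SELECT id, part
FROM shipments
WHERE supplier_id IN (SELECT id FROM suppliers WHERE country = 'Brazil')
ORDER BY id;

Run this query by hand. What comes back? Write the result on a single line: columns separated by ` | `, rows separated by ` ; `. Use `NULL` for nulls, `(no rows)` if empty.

Inner query: suppliers.id where country = 'Brazil'.
Outer: keep shipments rows whose supplier_id is in that set.
Inner query → {5}

30 | Panel ; 35 | Frame ; 41 | Relay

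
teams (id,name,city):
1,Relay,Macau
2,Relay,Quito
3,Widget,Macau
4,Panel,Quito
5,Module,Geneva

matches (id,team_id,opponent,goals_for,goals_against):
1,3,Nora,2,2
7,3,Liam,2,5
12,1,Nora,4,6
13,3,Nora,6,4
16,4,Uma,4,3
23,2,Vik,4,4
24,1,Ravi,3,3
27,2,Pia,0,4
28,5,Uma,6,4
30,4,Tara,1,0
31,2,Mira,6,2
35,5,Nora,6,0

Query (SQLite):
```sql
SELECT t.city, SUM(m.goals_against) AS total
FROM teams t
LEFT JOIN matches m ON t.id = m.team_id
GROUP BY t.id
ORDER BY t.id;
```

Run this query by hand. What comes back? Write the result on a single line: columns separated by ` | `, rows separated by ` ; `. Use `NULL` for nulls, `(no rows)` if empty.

Macau | 9 ; Quito | 10 ; Macau | 11 ; Quito | 3 ; Geneva | 4

LEFT JOIN keeps every teams row; unmatched ones get NULL for matches columns.
Group by teams.id and compute SUM(m.goals_against). SUM over an all-NULL group is NULL.
  1: ids {12, 24} → SUM(m.goals_against)=9
  2: ids {23, 27, 31} → SUM(m.goals_against)=10
  3: ids {1, 7, 13} → SUM(m.goals_against)=11
  4: ids {16, 30} → SUM(m.goals_against)=3
  5: ids {28, 35} → SUM(m.goals_against)=4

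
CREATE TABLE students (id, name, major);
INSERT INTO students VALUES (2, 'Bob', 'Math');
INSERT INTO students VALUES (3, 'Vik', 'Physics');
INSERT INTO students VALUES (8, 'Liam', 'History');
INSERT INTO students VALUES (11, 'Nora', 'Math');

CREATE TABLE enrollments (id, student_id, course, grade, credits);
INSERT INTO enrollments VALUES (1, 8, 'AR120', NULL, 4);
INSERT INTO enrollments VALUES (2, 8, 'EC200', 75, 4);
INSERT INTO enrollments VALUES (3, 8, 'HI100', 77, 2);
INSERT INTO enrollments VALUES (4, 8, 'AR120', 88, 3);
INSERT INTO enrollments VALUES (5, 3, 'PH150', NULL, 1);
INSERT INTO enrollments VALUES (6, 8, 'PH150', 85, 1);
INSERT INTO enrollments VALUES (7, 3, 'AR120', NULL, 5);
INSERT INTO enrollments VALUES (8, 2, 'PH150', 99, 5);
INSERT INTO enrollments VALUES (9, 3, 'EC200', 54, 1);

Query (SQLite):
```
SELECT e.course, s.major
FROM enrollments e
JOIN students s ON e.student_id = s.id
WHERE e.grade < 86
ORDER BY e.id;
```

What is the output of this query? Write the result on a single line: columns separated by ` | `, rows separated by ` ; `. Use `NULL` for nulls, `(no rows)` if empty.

Each enrollments row matches the students row where student_id = students.id.
Then keep rows with e.grade < 86.

EC200 | History ; HI100 | History ; PH150 | History ; EC200 | Physics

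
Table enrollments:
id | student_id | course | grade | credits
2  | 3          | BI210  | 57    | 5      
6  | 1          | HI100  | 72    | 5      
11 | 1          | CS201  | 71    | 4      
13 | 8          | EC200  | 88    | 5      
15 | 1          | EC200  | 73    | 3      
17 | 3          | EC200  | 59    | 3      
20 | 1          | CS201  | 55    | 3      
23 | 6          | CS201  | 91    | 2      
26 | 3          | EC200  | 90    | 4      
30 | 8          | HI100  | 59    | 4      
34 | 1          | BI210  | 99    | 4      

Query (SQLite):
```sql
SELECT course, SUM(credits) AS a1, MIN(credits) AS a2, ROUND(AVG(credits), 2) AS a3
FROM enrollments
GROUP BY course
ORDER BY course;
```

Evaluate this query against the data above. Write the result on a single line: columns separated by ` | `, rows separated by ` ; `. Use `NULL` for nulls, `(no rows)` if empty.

BI210 | 9 | 4 | 4.5 ; CS201 | 9 | 2 | 3 ; EC200 | 15 | 3 | 3.75 ; HI100 | 9 | 4 | 4.5

Group enrollments by course.
Per group compute: SUM(credits), MIN(credits), ROUND(AVG(credits), 2).
  BI210: ids {2, 34} → SUM(credits)=9, MIN(credits)=4, ROUND(AVG(credits), 2)=4.5
  CS201: ids {11, 20, 23} → SUM(credits)=9, MIN(credits)=2, ROUND(AVG(credits), 2)=3
  EC200: ids {13, 15, 17, 26} → SUM(credits)=15, MIN(credits)=3, ROUND(AVG(credits), 2)=3.75
  HI100: ids {6, 30} → SUM(credits)=9, MIN(credits)=4, ROUND(AVG(credits), 2)=4.5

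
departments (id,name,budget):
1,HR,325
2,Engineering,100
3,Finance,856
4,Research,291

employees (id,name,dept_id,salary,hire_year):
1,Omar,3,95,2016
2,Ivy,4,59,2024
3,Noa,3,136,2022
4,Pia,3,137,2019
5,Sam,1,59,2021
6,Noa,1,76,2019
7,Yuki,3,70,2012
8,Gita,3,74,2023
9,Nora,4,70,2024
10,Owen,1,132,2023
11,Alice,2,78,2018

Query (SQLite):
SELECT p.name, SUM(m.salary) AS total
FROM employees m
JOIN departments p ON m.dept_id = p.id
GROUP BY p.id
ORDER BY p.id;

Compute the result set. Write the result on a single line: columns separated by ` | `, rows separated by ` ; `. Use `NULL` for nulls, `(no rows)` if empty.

HR | 267 ; Engineering | 78 ; Finance | 512 ; Research | 129

Join each employees row to its departments via dept_id.
Group joined rows by departments.id; compute SUM(m.salary) per group.
  1: ids {5, 6, 10} → SUM(m.salary)=267
  2: ids {11} → SUM(m.salary)=78
  3: ids {1, 3, 4, 7, 8} → SUM(m.salary)=512
  4: ids {2, 9} → SUM(m.salary)=129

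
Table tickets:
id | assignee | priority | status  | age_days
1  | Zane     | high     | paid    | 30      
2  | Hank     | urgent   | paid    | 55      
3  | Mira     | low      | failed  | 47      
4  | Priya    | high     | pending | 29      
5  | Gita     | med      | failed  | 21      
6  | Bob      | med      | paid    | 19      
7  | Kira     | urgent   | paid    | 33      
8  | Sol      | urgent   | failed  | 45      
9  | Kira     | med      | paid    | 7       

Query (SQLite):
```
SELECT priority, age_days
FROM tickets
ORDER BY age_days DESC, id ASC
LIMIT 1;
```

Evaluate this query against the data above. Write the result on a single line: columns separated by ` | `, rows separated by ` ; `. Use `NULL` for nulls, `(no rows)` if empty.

Sort by age_days desc, tiebreak id asc: (55, id=2), (47, id=3), (45, id=8), (33, id=7) …. Take first 1.

urgent | 55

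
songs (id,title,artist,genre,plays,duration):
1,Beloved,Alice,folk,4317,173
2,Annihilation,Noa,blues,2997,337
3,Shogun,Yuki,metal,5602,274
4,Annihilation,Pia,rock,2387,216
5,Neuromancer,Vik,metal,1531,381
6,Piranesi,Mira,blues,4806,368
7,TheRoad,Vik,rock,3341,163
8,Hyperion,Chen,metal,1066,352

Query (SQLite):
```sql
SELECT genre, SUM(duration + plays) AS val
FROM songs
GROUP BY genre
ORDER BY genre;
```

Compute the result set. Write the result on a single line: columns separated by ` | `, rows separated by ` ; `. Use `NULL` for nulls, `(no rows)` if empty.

For each row compute duration + plays.
Group by genre; take SUM of the expression per group.
  blues: ids {2, 6} → SUM(duration + plays)=8508
  folk: ids {1} → SUM(duration + plays)=4490
  metal: ids {3, 5, 8} → SUM(duration + plays)=9206
  rock: ids {4, 7} → SUM(duration + plays)=6107

blues | 8508 ; folk | 4490 ; metal | 9206 ; rock | 6107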